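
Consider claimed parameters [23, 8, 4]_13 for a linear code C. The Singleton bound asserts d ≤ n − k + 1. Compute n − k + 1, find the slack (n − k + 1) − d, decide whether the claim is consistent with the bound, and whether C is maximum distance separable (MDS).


Singleton RHS = n − k + 1 = 16, slack = 12, bound satisfied, not MDS.

Singleton bound: d ≤ n − k + 1.
Here n = 23, k = 8, so n − k + 1 = 16.
Given d = 4, check d ≤ 16: YES.
Slack = (n − k + 1) − d = 12.
The code is NOT MDS (slack = 12 > 0).
Description: the claimed parameters are [23, 8, 4]_13; such a code would be non-MDS.


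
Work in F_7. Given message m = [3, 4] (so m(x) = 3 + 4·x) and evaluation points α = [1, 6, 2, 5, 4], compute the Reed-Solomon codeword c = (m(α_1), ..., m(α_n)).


c = [0, 6, 4, 2, 5]

Message polynomial: m(x) = 3 + 4·x (mod 7).
For each evaluation point α_i, compute m(α_i) mod 7:
  α_1 = 1: Horner steps 4 → 0, so m(1) = 0.
  α_2 = 6: Horner steps 4 → 6, so m(6) = 6.
  α_3 = 2: Horner steps 4 → 4, so m(2) = 4.
  α_4 = 5: Horner steps 4 → 2, so m(5) = 2.
  α_5 = 4: Horner steps 4 → 5, so m(4) = 5.
Codeword c = [0, 6, 4, 2, 5] ∈ F_7^5.


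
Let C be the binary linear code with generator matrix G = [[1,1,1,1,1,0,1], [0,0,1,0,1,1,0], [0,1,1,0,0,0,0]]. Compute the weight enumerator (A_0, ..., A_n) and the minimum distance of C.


Weight distribution: A_0 = 1, A_2 = 1, A_3 = 2, A_4 = 1, A_5 = 2, A_6 = 1. Minimum distance d = 2.

Enumerate all 2^3 = 8 messages m ∈ F_2^3.
For each, compute codeword c = mG in F_2^7, then tally its weight.
  m = 000 → c = 0000000, weight = 0.
  m = 100 → c = 1111101, weight = 6.
  m = 010 → c = 0010110, weight = 3.
  m = 110 → c = 1101011, weight = 5.
  m = 001 → c = 0110000, weight = 2.
  m = 101 → c = 1001101, weight = 4.
  m = 011 → c = 0100110, weight = 3.
  m = 111 → c = 1011011, weight = 5.
Tally weights:
  weight 0: 1 codewords.
  weight 2: 1 codewords.
  weight 3: 2 codewords.
  weight 4: 1 codewords.
  weight 5: 2 codewords.
  weight 6: 1 codewords.
Minimum distance d = smallest w > 0 with A_w > 0 = 2.
Sanity: Σ A_w = 8 = 2^3 = 8 ✓.


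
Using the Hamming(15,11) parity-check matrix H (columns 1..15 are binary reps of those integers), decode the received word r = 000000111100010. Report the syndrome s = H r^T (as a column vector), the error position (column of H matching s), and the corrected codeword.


s = (0, 0, 1, 0)^T, error position = 2, corrected codeword c = 010000111100010

Compute s = H r^T mod 2 one row at a time:
  s_1 = 1 + 1 + 1 + 0 + 0 + 0 + 1 + 0 = 4 ≡ 0 (mod 2).
  s_2 = 0 + 0 + 0 + 1 + 0 + 0 + 1 + 0 = 2 ≡ 0 (mod 2).
  s_3 = 0 + 0 + 0 + 1 + 1 + 0 + 1 + 0 = 3 ≡ 1 (mod 2).
  s_4 = 0 + 0 + 0 + 1 + 1 + 0 + 0 + 0 = 2 ≡ 0 (mod 2).
s = (0, 0, 1, 0)^T — this equals column 2 of H (binary 0010), so error is at position 2.
Correct: flip bit 2 of r = 000000111100010 to get c = 010000111100010.


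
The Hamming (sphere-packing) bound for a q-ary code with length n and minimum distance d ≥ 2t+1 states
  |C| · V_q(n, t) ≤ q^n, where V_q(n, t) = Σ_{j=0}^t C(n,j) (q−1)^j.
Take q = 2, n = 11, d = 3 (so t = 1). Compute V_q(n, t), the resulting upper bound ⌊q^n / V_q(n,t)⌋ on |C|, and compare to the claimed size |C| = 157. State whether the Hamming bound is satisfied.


V_q(n, t) = 12, q^n = 2048, Hamming bound = 170, |C| = 157 ≤ bound (satisfied).

Step 1: Compute V_q(n, t) = Σ_{j=0}^1 C(n, j) (q−1)^j.
  j = 0: C(11,0)·(1)^0 = 1·1 = 1.
  j = 1: C(11,1)·(1)^1 = 11·1 = 11.
  V_q(n, t) = 1 + 11 = 12.
Step 2: q^n = 2^11 = 2048.
Step 3: Hamming bound ⌊q^n / V_q(n,t)⌋ = ⌊2048/12⌋ = 170.
Step 4: Compare |C| = 157 to 170: satisfied.
The claimed |C| lies below the Hamming bound.


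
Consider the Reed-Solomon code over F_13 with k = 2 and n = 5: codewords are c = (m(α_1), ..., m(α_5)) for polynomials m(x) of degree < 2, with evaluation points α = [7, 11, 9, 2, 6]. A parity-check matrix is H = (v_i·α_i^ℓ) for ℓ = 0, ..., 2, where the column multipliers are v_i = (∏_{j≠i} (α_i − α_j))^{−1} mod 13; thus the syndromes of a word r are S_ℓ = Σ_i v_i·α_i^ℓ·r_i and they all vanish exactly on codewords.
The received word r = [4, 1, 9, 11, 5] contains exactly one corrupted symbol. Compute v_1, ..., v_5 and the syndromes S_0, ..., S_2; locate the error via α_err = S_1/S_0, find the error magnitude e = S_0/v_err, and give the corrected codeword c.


S = (2, 12, 7), error at position 5, error magnitude e = 10, c = [4, 1, 9, 11, 8].

Step 1: column multipliers v_i = (∏_{j≠i}(α_i − α_j))^{−1} mod 13.
  i = 1 (α = 7): (7−11)(7−9)(7−2)(7−6) = (−4)·(−2)·5·1 = 40 ≡ 1, so v_1 = 1^{−1} = 1 (mod 13).
  i = 2 (α = 11): (11−7)(11−9)(11−2)(11−6) = 4·2·9·5 = 360 ≡ 9, so v_2 = 9^{−1} = 3 (mod 13).
  i = 3 (α = 9): (9−7)(9−11)(9−2)(9−6) = 2·(−2)·7·3 = −84 ≡ 7, so v_3 = 7^{−1} = 2 (mod 13).
  i = 4 (α = 2): (2−7)(2−11)(2−9)(2−6) = (−5)·(−9)·(−7)·(−4) = 1260 ≡ 12, so v_4 = 12^{−1} = 12 (mod 13).
  i = 5 (α = 6): (6−7)(6−11)(6−9)(6−2) = (−1)·(−5)·(−3)·4 = −60 ≡ 5, so v_5 = 5^{−1} = 8 (mod 13).
  v = [1, 3, 2, 12, 8].
Step 2: syndromes of r = [4, 1, 9, 11, 5] (all sums mod 13).
  S_0 = Σ v_i r_i = 1·4 + 3·1 + 2·9 + 12·11 + 8·5 = 197 ≡ 2.
  S_1 = Σ v_i α_i r_i = 1·7·4 + 3·11·1 + 2·9·9 + 12·2·11 + 8·6·5 = 727 ≡ 12.
  α_i^2 mod 13 = [10, 4, 3, 4, 10].
  S_2 = Σ v_i α_i^2 r_i = 1·10·4 + 3·4·1 + 2·3·9 + 12·4·11 + 8·10·5 = 1034 ≡ 7.
  S = (2, 12, 7) ≠ 0, so r is not a codeword (an error is present).
Step 3: locate the error. For a single error e at position i, S_ℓ = v_i·e·α_i^ℓ, so α_err = S_1/S_0.
  S_0^{−1} = 2^{−1} = 7 (mod 13), so α_err = 12·7 = 84 ≡ 6 = α_5. Error position i = 5.
  Consistency check: S_2/S_1 = 7·12 = 84 ≡ 6 = α_err ✓ (single-error assumption holds).
Step 4: error magnitude e = S_0/v_5 = S_0·∏_{j≠5}(α_5 − α_j) = 2·5 = 10 ≡ 10 (mod 13).
Step 5: correct position 5: c_5 = r_5 − e = 5 − 10 ≡ 8 (mod 13). Hence c = [4, 1, 9, 11, 8].
  Check: interpolating c through the α_i gives m(x) = 6 + 9·x (degree < 2) with m(α_i) = c_i for every i, so c is indeed a codeword.


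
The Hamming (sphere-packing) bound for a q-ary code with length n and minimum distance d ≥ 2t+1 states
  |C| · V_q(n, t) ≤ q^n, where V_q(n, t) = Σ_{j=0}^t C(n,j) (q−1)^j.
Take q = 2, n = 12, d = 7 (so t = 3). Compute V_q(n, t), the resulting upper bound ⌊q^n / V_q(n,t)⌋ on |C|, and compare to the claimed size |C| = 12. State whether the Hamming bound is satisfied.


V_q(n, t) = 299, q^n = 4096, Hamming bound = 13, |C| = 12 ≤ bound (satisfied).

Step 1: Compute V_q(n, t) = Σ_{j=0}^3 C(n, j) (q−1)^j.
  j = 0: C(12,0)·(1)^0 = 1·1 = 1.
  j = 1: C(12,1)·(1)^1 = 12·1 = 12.
  j = 2: C(12,2)·(1)^2 = 66·1 = 66.
  j = 3: C(12,3)·(1)^3 = 220·1 = 220.
  V_q(n, t) = 1 + 12 + 66 + 220 = 299.
Step 2: q^n = 2^12 = 4096.
Step 3: Hamming bound ⌊q^n / V_q(n,t)⌋ = ⌊4096/299⌋ = 13.
Step 4: Compare |C| = 12 to 13: satisfied.
The claimed |C| lies below the Hamming bound.


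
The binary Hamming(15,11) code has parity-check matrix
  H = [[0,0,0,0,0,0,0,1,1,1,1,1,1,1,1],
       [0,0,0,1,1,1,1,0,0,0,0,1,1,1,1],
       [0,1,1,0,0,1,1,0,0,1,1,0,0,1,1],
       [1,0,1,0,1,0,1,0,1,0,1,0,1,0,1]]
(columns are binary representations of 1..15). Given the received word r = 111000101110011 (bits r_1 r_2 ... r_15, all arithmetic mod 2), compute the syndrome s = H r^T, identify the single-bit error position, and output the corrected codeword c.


s = (1, 1, 1, 0)^T, error position = 14, corrected codeword c = 111000101110001

Compute s = H r^T mod 2 one row at a time:
  s_1 = 0 + 1 + 1 + 1 + 0 + 0 + 1 + 1 = 5 ≡ 1 (mod 2).
  s_2 = 0 + 0 + 0 + 1 + 0 + 0 + 1 + 1 = 3 ≡ 1 (mod 2).
  s_3 = 1 + 1 + 0 + 1 + 1 + 1 + 1 + 1 = 7 ≡ 1 (mod 2).
  s_4 = 1 + 1 + 0 + 1 + 1 + 1 + 0 + 1 = 6 ≡ 0 (mod 2).
s = (1, 1, 1, 0)^T — this equals column 14 of H (binary 1110), so error is at position 14.
Correct: flip bit 14 of r = 111000101110011 to get c = 111000101110001.


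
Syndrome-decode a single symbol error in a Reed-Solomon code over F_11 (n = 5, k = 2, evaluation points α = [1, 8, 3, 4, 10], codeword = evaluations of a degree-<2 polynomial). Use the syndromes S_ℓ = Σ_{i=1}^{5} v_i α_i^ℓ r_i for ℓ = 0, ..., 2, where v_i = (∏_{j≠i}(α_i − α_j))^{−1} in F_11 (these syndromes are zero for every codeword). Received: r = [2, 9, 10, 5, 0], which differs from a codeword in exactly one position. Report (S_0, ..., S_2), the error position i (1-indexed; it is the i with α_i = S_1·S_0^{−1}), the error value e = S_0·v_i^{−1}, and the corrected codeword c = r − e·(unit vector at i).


S = (4, 1, 3), error at position 3, error magnitude e = 6, c = [2, 9, 4, 5, 0].

Step 1: column multipliers v_i = (∏_{j≠i}(α_i − α_j))^{−1} mod 11.
  i = 1 (α = 1): (1−8)(1−3)(1−4)(1−10) = (−7)·(−2)·(−3)·(−9) = 378 ≡ 4, so v_1 = 4^{−1} = 3 (mod 11).
  i = 2 (α = 8): (8−1)(8−3)(8−4)(8−10) = 7·5·4·(−2) = −280 ≡ 6, so v_2 = 6^{−1} = 2 (mod 11).
  i = 3 (α = 3): (3−1)(3−8)(3−4)(3−10) = 2·(−5)·(−1)·(−7) = −70 ≡ 7, so v_3 = 7^{−1} = 8 (mod 11).
  i = 4 (α = 4): (4−1)(4−8)(4−3)(4−10) = 3·(−4)·1·(−6) = 72 ≡ 6, so v_4 = 6^{−1} = 2 (mod 11).
  i = 5 (α = 10): (10−1)(10−8)(10−3)(10−4) = 9·2·7·6 = 756 ≡ 8, so v_5 = 8^{−1} = 7 (mod 11).
  v = [3, 2, 8, 2, 7].
Step 2: syndromes of r = [2, 9, 10, 5, 0] (all sums mod 11).
  S_0 = Σ v_i r_i = 3·2 + 2·9 + 8·10 + 2·5 + 7·0 = 114 ≡ 4.
  S_1 = Σ v_i α_i r_i = 3·1·2 + 2·8·9 + 8·3·10 + 2·4·5 + 7·10·0 = 430 ≡ 1.
  α_i^2 mod 11 = [1, 9, 9, 5, 1].
  S_2 = Σ v_i α_i^2 r_i = 3·1·2 + 2·9·9 + 8·9·10 + 2·5·5 + 7·1·0 = 938 ≡ 3.
  S = (4, 1, 3) ≠ 0, so r is not a codeword (an error is present).
Step 3: locate the error. For a single error e at position i, S_ℓ = v_i·e·α_i^ℓ, so α_err = S_1/S_0.
  S_0^{−1} = 4^{−1} = 3 (mod 11), so α_err = 1·3 = 3 ≡ 3 = α_3. Error position i = 3.
  Consistency check: S_2/S_1 = 3·1 = 3 ≡ 3 = α_err ✓ (single-error assumption holds).
Step 4: error magnitude e = S_0/v_3 = S_0·∏_{j≠3}(α_3 − α_j) = 4·7 = 28 ≡ 6 (mod 11).
Step 5: correct position 3: c_3 = r_3 − e = 10 − 6 ≡ 4 (mod 11). Hence c = [2, 9, 4, 5, 0].
  Check: interpolating c through the α_i gives m(x) = 1 + 1·x (degree < 2) with m(α_i) = c_i for every i, so c is indeed a codeword.


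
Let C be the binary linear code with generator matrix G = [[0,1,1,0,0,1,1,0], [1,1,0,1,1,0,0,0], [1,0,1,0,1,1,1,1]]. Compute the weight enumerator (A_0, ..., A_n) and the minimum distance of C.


Weight distribution: A_0 = 1, A_2 = 1, A_4 = 3, A_6 = 3. Minimum distance d = 2.

Enumerate all 2^3 = 8 messages m ∈ F_2^3.
For each, compute codeword c = mG in F_2^8, then tally its weight.
  m = 000 → c = 00000000, weight = 0.
  m = 100 → c = 01100110, weight = 4.
  m = 010 → c = 11011000, weight = 4.
  m = 110 → c = 10111110, weight = 6.
  m = 001 → c = 10101111, weight = 6.
  m = 101 → c = 11001001, weight = 4.
  m = 011 → c = 01110111, weight = 6.
  m = 111 → c = 00010001, weight = 2.
Tally weights:
  weight 0: 1 codewords.
  weight 2: 1 codewords.
  weight 4: 3 codewords.
  weight 6: 3 codewords.
Minimum distance d = smallest w > 0 with A_w > 0 = 2.
Sanity: Σ A_w = 8 = 2^3 = 8 ✓.


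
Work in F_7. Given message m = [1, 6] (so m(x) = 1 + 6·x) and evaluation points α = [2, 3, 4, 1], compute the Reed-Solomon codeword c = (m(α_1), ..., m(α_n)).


c = [6, 5, 4, 0]

Message polynomial: m(x) = 1 + 6·x (mod 7).
For each evaluation point α_i, compute m(α_i) mod 7:
  α_1 = 2: Horner steps 6 → 6, so m(2) = 6.
  α_2 = 3: Horner steps 6 → 5, so m(3) = 5.
  α_3 = 4: Horner steps 6 → 4, so m(4) = 4.
  α_4 = 1: Horner steps 6 → 0, so m(1) = 0.
Codeword c = [6, 5, 4, 0] ∈ F_7^4.


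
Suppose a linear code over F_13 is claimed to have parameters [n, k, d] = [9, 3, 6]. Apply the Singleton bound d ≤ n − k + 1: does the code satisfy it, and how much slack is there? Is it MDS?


Singleton RHS = n − k + 1 = 7, slack = 1, bound satisfied, not MDS.

Singleton bound: d ≤ n − k + 1.
Here n = 9, k = 3, so n − k + 1 = 7.
Given d = 6, check d ≤ 7: YES.
Slack = (n − k + 1) − d = 1.
The code is NOT MDS (slack = 1 > 0).
Description: the claimed parameters are [9, 3, 6]_13; such a code would be non-MDS.


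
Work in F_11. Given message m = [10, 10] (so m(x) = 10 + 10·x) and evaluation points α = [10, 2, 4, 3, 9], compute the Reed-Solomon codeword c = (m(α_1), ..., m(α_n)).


c = [0, 8, 6, 7, 1]

Message polynomial: m(x) = 10 + 10·x (mod 11).
For each evaluation point α_i, compute m(α_i) mod 11:
  α_1 = 10: Horner steps 10 → 0, so m(10) = 0.
  α_2 = 2: Horner steps 10 → 8, so m(2) = 8.
  α_3 = 4: Horner steps 10 → 6, so m(4) = 6.
  α_4 = 3: Horner steps 10 → 7, so m(3) = 7.
  α_5 = 9: Horner steps 10 → 1, so m(9) = 1.
Codeword c = [0, 8, 6, 7, 1] ∈ F_11^5.


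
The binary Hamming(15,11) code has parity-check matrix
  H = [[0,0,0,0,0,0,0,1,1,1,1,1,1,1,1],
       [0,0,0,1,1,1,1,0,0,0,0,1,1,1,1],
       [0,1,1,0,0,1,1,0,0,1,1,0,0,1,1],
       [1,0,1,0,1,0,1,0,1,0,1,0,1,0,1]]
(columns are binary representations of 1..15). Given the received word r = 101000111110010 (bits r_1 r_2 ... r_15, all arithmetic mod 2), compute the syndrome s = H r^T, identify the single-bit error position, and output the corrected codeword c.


s = (1, 0, 1, 1)^T, error position = 11, corrected codeword c = 101000111100010

Compute s = H r^T mod 2 one row at a time:
  s_1 = 1 + 1 + 1 + 1 + 0 + 0 + 1 + 0 = 5 ≡ 1 (mod 2).
  s_2 = 0 + 0 + 0 + 1 + 0 + 0 + 1 + 0 = 2 ≡ 0 (mod 2).
  s_3 = 0 + 1 + 0 + 1 + 1 + 1 + 1 + 0 = 5 ≡ 1 (mod 2).
  s_4 = 1 + 1 + 0 + 1 + 1 + 1 + 0 + 0 = 5 ≡ 1 (mod 2).
s = (1, 0, 1, 1)^T — this equals column 11 of H (binary 1011), so error is at position 11.
Correct: flip bit 11 of r = 101000111110010 to get c = 101000111100010.


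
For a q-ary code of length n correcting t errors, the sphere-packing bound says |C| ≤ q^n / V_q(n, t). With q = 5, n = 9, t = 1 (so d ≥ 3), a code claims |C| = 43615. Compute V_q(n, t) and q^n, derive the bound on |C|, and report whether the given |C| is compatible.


V_q(n, t) = 37, q^n = 1953125, Hamming bound = 52787, |C| = 43615 ≤ bound (satisfied).

Step 1: Compute V_q(n, t) = Σ_{j=0}^1 C(n, j) (q−1)^j.
  j = 0: C(9,0)·(4)^0 = 1·1 = 1.
  j = 1: C(9,1)·(4)^1 = 9·4 = 36.
  V_q(n, t) = 1 + 36 = 37.
Step 2: q^n = 5^9 = 1953125.
Step 3: Hamming bound ⌊q^n / V_q(n,t)⌋ = ⌊1953125/37⌋ = 52787.
Step 4: Compare |C| = 43615 to 52787: satisfied.
The claimed |C| lies below the Hamming bound.


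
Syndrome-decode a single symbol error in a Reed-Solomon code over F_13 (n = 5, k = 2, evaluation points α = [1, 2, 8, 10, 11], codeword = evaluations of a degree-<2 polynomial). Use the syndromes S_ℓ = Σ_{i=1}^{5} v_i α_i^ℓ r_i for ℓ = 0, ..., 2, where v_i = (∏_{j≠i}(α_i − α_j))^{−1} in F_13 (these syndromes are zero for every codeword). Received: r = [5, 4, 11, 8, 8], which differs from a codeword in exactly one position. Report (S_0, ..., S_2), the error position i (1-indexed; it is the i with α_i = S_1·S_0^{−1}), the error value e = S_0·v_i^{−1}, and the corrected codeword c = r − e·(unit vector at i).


S = (1, 10, 9), error at position 4, error magnitude e = 12, c = [5, 4, 11, 9, 8].

Step 1: column multipliers v_i = (∏_{j≠i}(α_i − α_j))^{−1} mod 13.
  i = 1 (α = 1): (1−2)(1−8)(1−10)(1−11) = (−1)·(−7)·(−9)·(−10) = 630 ≡ 6, so v_1 = 6^{−1} = 11 (mod 13).
  i = 2 (α = 2): (2−1)(2−8)(2−10)(2−11) = 1·(−6)·(−8)·(−9) = −432 ≡ 10, so v_2 = 10^{−1} = 4 (mod 13).
  i = 3 (α = 8): (8−1)(8−2)(8−10)(8−11) = 7·6·(−2)·(−3) = 252 ≡ 5, so v_3 = 5^{−1} = 8 (mod 13).
  i = 4 (α = 10): (10−1)(10−2)(10−8)(10−11) = 9·8·2·(−1) = −144 ≡ 12, so v_4 = 12^{−1} = 12 (mod 13).
  i = 5 (α = 11): (11−1)(11−2)(11−8)(11−10) = 10·9·3·1 = 270 ≡ 10, so v_5 = 10^{−1} = 4 (mod 13).
  v = [11, 4, 8, 12, 4].
Step 2: syndromes of r = [5, 4, 11, 8, 8] (all sums mod 13).
  S_0 = Σ v_i r_i = 11·5 + 4·4 + 8·11 + 12·8 + 4·8 = 287 ≡ 1.
  S_1 = Σ v_i α_i r_i = 11·1·5 + 4·2·4 + 8·8·11 + 12·10·8 + 4·11·8 = 2103 ≡ 10.
  α_i^2 mod 13 = [1, 4, 12, 9, 4].
  S_2 = Σ v_i α_i^2 r_i = 11·1·5 + 4·4·4 + 8·12·11 + 12·9·8 + 4·4·8 = 2167 ≡ 9.
  S = (1, 10, 9) ≠ 0, so r is not a codeword (an error is present).
Step 3: locate the error. For a single error e at position i, S_ℓ = v_i·e·α_i^ℓ, so α_err = S_1/S_0.
  S_0^{−1} = 1^{−1} = 1 (mod 13), so α_err = 10·1 = 10 ≡ 10 = α_4. Error position i = 4.
  Consistency check: S_2/S_1 = 9·4 = 36 ≡ 10 = α_err ✓ (single-error assumption holds).
Step 4: error magnitude e = S_0/v_4 = S_0·∏_{j≠4}(α_4 − α_j) = 1·12 = 12 ≡ 12 (mod 13).
Step 5: correct position 4: c_4 = r_4 − e = 8 − 12 ≡ 9 (mod 13). Hence c = [5, 4, 11, 9, 8].
  Check: interpolating c through the α_i gives m(x) = 6 + 12·x (degree < 2) with m(α_i) = c_i for every i, so c is indeed a codeword.


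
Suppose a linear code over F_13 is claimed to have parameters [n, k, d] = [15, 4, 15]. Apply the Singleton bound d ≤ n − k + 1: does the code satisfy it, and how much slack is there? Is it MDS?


Singleton RHS = n − k + 1 = 12, slack = -3, bound violated (no such code; not MDS).

Singleton bound: d ≤ n − k + 1.
Here n = 15, k = 4, so n − k + 1 = 12.
Given d = 15, check d ≤ 12: NO.
Slack = (n − k + 1) − d = -3.
The slack is negative: d = 15 exceeds n − k + 1 = 12 by 3, so the Singleton bound is violated and no linear [15, 4, 15]_13 code can exist. In particular it is not MDS (MDS requires d = n − k + 1 exactly).
Description: the claimed parameters are [15, 4, 15]_13; such a code would be impossible (violates the Singleton bound).


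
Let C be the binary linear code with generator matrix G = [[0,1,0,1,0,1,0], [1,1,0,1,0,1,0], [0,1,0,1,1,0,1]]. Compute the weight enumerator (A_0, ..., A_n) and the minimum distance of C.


Weight distribution: A_0 = 1, A_1 = 1, A_3 = 2, A_4 = 3, A_5 = 1. Minimum distance d = 1.

Enumerate all 2^3 = 8 messages m ∈ F_2^3.
For each, compute codeword c = mG in F_2^7, then tally its weight.
  m = 000 → c = 0000000, weight = 0.
  m = 100 → c = 0101010, weight = 3.
  m = 010 → c = 1101010, weight = 4.
  m = 110 → c = 1000000, weight = 1.
  m = 001 → c = 0101101, weight = 4.
  m = 101 → c = 0000111, weight = 3.
  m = 011 → c = 1000111, weight = 4.
  m = 111 → c = 1101101, weight = 5.
Tally weights:
  weight 0: 1 codewords.
  weight 1: 1 codewords.
  weight 3: 2 codewords.
  weight 4: 3 codewords.
  weight 5: 1 codewords.
Minimum distance d = smallest w > 0 with A_w > 0 = 1.
Sanity: Σ A_w = 8 = 2^3 = 8 ✓.


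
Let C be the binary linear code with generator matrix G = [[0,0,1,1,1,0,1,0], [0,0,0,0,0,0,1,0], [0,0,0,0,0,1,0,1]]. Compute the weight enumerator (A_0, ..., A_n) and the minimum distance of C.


Weight distribution: A_0 = 1, A_1 = 1, A_2 = 1, A_3 = 2, A_4 = 1, A_5 = 1, A_6 = 1. Minimum distance d = 1.

Enumerate all 2^3 = 8 messages m ∈ F_2^3.
For each, compute codeword c = mG in F_2^8, then tally its weight.
  m = 000 → c = 00000000, weight = 0.
  m = 100 → c = 00111010, weight = 4.
  m = 010 → c = 00000010, weight = 1.
  m = 110 → c = 00111000, weight = 3.
  m = 001 → c = 00000101, weight = 2.
  m = 101 → c = 00111111, weight = 6.
  m = 011 → c = 00000111, weight = 3.
  m = 111 → c = 00111101, weight = 5.
Tally weights:
  weight 0: 1 codewords.
  weight 1: 1 codewords.
  weight 2: 1 codewords.
  weight 3: 2 codewords.
  weight 4: 1 codewords.
  weight 5: 1 codewords.
  weight 6: 1 codewords.
Minimum distance d = smallest w > 0 with A_w > 0 = 1.
Sanity: Σ A_w = 8 = 2^3 = 8 ✓.


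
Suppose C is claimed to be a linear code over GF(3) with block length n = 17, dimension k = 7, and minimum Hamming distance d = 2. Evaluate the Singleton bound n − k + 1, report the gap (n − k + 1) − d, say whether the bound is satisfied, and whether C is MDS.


Singleton RHS = n − k + 1 = 11, slack = 9, bound satisfied, not MDS.

Singleton bound: d ≤ n − k + 1.
Here n = 17, k = 7, so n − k + 1 = 11.
Given d = 2, check d ≤ 11: YES.
Slack = (n − k + 1) − d = 9.
The code is NOT MDS (slack = 9 > 0).
Description: the claimed parameters are [17, 7, 2]_3; such a code would be non-MDS.


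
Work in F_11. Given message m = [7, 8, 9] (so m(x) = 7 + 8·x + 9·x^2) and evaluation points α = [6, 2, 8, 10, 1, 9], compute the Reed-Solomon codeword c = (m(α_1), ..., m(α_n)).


c = [5, 4, 9, 8, 2, 5]

Message polynomial: m(x) = 7 + 8·x + 9·x^2 (mod 11).
For each evaluation point α_i, compute m(α_i) mod 11:
  α_1 = 6: Horner steps 9 → 7 → 5, so m(6) = 5.
  α_2 = 2: Horner steps 9 → 4 → 4, so m(2) = 4.
  α_3 = 8: Horner steps 9 → 3 → 9, so m(8) = 9.
  α_4 = 10: Horner steps 9 → 10 → 8, so m(10) = 8.
  α_5 = 1: Horner steps 9 → 6 → 2, so m(1) = 2.
  α_6 = 9: Horner steps 9 → 1 → 5, so m(9) = 5.
Codeword c = [5, 4, 9, 8, 2, 5] ∈ F_11^6.


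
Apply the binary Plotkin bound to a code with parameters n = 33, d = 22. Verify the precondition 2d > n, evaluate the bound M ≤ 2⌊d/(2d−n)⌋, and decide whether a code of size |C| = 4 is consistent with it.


Plotkin bound M ≤ 4; given |C| = 4 ≤ bound (satisfied).

Check applicability: 2d = 44, n = 33.
2d − n = 11 > 0, so Plotkin applies.
Compute d/(2d−n) = 22/11 ≈ 2.0000.
⌊d/(2d−n)⌋ = 2.
Plotkin bound: M ≤ 2·2 = 4.
Given |C| = 4, check: satisfied.
This |C| is at the Plotkin bound.


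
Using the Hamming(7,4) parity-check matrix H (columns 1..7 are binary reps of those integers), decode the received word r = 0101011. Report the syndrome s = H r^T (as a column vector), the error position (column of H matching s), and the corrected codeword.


s = (1, 1, 1)^T, error position = 7, corrected codeword c = 0101010

Compute s = H r^T mod 2 one row at a time:
  s_1 = 1 + 0 + 1 + 1 = 3 ≡ 1 (mod 2).
  s_2 = 1 + 0 + 1 + 1 = 3 ≡ 1 (mod 2).
  s_3 = 0 + 0 + 0 + 1 = 1 ≡ 1 (mod 2).
s = (1, 1, 1)^T — this equals column 7 of H (binary 111), so error is at position 7.
Correct: flip bit 7 of r = 0101011 to get c = 0101010.


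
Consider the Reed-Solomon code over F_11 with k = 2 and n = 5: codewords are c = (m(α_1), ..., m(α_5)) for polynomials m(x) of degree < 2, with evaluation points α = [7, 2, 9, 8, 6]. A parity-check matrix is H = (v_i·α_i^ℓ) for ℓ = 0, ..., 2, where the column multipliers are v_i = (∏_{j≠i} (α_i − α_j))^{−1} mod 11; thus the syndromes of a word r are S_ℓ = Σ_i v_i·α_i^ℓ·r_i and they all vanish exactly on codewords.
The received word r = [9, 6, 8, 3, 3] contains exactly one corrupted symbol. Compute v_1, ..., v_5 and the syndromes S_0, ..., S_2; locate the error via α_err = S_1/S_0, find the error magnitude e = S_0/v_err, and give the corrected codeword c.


S = (6, 3, 7), error at position 5, error magnitude e = 10, c = [9, 6, 8, 3, 4].

Step 1: column multipliers v_i = (∏_{j≠i}(α_i − α_j))^{−1} mod 11.
  i = 1 (α = 7): (7−2)(7−9)(7−8)(7−6) = 5·(−2)·(−1)·1 = 10 ≡ 10, so v_1 = 10^{−1} = 10 (mod 11).
  i = 2 (α = 2): (2−7)(2−9)(2−8)(2−6) = (−5)·(−7)·(−6)·(−4) = 840 ≡ 4, so v_2 = 4^{−1} = 3 (mod 11).
  i = 3 (α = 9): (9−7)(9−2)(9−8)(9−6) = 2·7·1·3 = 42 ≡ 9, so v_3 = 9^{−1} = 5 (mod 11).
  i = 4 (α = 8): (8−7)(8−2)(8−9)(8−6) = 1·6·(−1)·2 = −12 ≡ 10, so v_4 = 10^{−1} = 10 (mod 11).
  i = 5 (α = 6): (6−7)(6−2)(6−9)(6−8) = (−1)·4·(−3)·(−2) = −24 ≡ 9, so v_5 = 9^{−1} = 5 (mod 11).
  v = [10, 3, 5, 10, 5].
Step 2: syndromes of r = [9, 6, 8, 3, 3] (all sums mod 11).
  S_0 = Σ v_i r_i = 10·9 + 3·6 + 5·8 + 10·3 + 5·3 = 193 ≡ 6.
  S_1 = Σ v_i α_i r_i = 10·7·9 + 3·2·6 + 5·9·8 + 10·8·3 + 5·6·3 = 1356 ≡ 3.
  α_i^2 mod 11 = [5, 4, 4, 9, 3].
  S_2 = Σ v_i α_i^2 r_i = 10·5·9 + 3·4·6 + 5·4·8 + 10·9·3 + 5·3·3 = 997 ≡ 7.
  S = (6, 3, 7) ≠ 0, so r is not a codeword (an error is present).
Step 3: locate the error. For a single error e at position i, S_ℓ = v_i·e·α_i^ℓ, so α_err = S_1/S_0.
  S_0^{−1} = 6^{−1} = 2 (mod 11), so α_err = 3·2 = 6 ≡ 6 = α_5. Error position i = 5.
  Consistency check: S_2/S_1 = 7·4 = 28 ≡ 6 = α_err ✓ (single-error assumption holds).
Step 4: error magnitude e = S_0/v_5 = S_0·∏_{j≠5}(α_5 − α_j) = 6·9 = 54 ≡ 10 (mod 11).
Step 5: correct position 5: c_5 = r_5 − e = 3 − 10 ≡ 4 (mod 11). Hence c = [9, 6, 8, 3, 4].
  Check: interpolating c through the α_i gives m(x) = 7 + 5·x (degree < 2) with m(α_i) = c_i for every i, so c is indeed a codeword.


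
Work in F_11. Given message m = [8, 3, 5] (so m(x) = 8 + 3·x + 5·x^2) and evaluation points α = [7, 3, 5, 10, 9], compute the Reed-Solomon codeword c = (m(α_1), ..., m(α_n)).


c = [10, 7, 5, 10, 0]

Message polynomial: m(x) = 8 + 3·x + 5·x^2 (mod 11).
For each evaluation point α_i, compute m(α_i) mod 11:
  α_1 = 7: Horner steps 5 → 5 → 10, so m(7) = 10.
  α_2 = 3: Horner steps 5 → 7 → 7, so m(3) = 7.
  α_3 = 5: Horner steps 5 → 6 → 5, so m(5) = 5.
  α_4 = 10: Horner steps 5 → 9 → 10, so m(10) = 10.
  α_5 = 9: Horner steps 5 → 4 → 0, so m(9) = 0.
Codeword c = [10, 7, 5, 10, 0] ∈ F_11^5.


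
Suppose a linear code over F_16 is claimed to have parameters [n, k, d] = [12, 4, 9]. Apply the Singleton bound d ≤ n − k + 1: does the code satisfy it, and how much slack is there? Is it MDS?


Singleton RHS = n − k + 1 = 9, slack = 0, bound satisfied, MDS.

Singleton bound: d ≤ n − k + 1.
Here n = 12, k = 4, so n − k + 1 = 9.
Given d = 9, check d ≤ 9: YES.
Slack = (n − k + 1) − d = 0.
The code is MDS (slack = 0).
Description: the claimed parameters are [12, 4, 9]_16; such a code would be MDS (meets Singleton bound).


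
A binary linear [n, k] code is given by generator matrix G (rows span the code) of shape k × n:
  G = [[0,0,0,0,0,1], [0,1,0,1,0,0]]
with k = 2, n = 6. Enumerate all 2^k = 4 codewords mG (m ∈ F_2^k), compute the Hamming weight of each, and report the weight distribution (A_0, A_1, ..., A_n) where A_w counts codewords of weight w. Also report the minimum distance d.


Weight distribution: A_0 = 1, A_1 = 1, A_2 = 1, A_3 = 1. Minimum distance d = 1.

Enumerate all 2^2 = 4 messages m ∈ F_2^2.
For each, compute codeword c = mG in F_2^6, then tally its weight.
  m = 00 → c = 000000, weight = 0.
  m = 10 → c = 000001, weight = 1.
  m = 01 → c = 010100, weight = 2.
  m = 11 → c = 010101, weight = 3.
Tally weights:
  weight 0: 1 codewords.
  weight 1: 1 codewords.
  weight 2: 1 codewords.
  weight 3: 1 codewords.
Minimum distance d = smallest w > 0 with A_w > 0 = 1.
Sanity: Σ A_w = 4 = 2^2 = 4 ✓.


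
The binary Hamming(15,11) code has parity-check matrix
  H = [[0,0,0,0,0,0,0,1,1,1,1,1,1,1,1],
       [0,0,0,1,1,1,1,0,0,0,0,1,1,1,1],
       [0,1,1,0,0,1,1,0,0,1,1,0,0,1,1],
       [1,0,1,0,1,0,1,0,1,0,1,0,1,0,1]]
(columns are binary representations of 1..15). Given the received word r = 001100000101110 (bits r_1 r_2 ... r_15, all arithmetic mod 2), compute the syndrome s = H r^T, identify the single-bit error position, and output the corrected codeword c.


s = (0, 0, 1, 0)^T, error position = 2, corrected codeword c = 011100000101110

Compute s = H r^T mod 2 one row at a time:
  s_1 = 0 + 0 + 1 + 0 + 1 + 1 + 1 + 0 = 4 ≡ 0 (mod 2).
  s_2 = 1 + 0 + 0 + 0 + 1 + 1 + 1 + 0 = 4 ≡ 0 (mod 2).
  s_3 = 0 + 1 + 0 + 0 + 1 + 0 + 1 + 0 = 3 ≡ 1 (mod 2).
  s_4 = 0 + 1 + 0 + 0 + 0 + 0 + 1 + 0 = 2 ≡ 0 (mod 2).
s = (0, 0, 1, 0)^T — this equals column 2 of H (binary 0010), so error is at position 2.
Correct: flip bit 2 of r = 001100000101110 to get c = 011100000101110.


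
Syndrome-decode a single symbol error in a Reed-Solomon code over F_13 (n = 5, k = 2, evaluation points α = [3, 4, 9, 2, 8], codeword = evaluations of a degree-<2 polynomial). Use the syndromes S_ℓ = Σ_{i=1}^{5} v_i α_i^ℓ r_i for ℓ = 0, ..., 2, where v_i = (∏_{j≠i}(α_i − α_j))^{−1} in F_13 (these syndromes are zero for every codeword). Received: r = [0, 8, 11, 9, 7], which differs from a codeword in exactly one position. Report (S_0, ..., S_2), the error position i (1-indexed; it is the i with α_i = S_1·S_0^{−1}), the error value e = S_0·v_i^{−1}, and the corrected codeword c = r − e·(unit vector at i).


S = (4, 3, 12), error at position 2, error magnitude e = 4, c = [0, 4, 11, 9, 7].

Step 1: column multipliers v_i = (∏_{j≠i}(α_i − α_j))^{−1} mod 13.
  i = 1 (α = 3): (3−4)(3−9)(3−2)(3−8) = (−1)·(−6)·1·(−5) = −30 ≡ 9, so v_1 = 9^{−1} = 3 (mod 13).
  i = 2 (α = 4): (4−3)(4−9)(4−2)(4−8) = 1·(−5)·2·(−4) = 40 ≡ 1, so v_2 = 1^{−1} = 1 (mod 13).
  i = 3 (α = 9): (9−3)(9−4)(9−2)(9−8) = 6·5·7·1 = 210 ≡ 2, so v_3 = 2^{−1} = 7 (mod 13).
  i = 4 (α = 2): (2−3)(2−4)(2−9)(2−8) = (−1)·(−2)·(−7)·(−6) = 84 ≡ 6, so v_4 = 6^{−1} = 11 (mod 13).
  i = 5 (α = 8): (8−3)(8−4)(8−9)(8−2) = 5·4·(−1)·6 = −120 ≡ 10, so v_5 = 10^{−1} = 4 (mod 13).
  v = [3, 1, 7, 11, 4].
Step 2: syndromes of r = [0, 8, 11, 9, 7] (all sums mod 13).
  S_0 = Σ v_i r_i = 3·0 + 1·8 + 7·11 + 11·9 + 4·7 = 212 ≡ 4.
  S_1 = Σ v_i α_i r_i = 3·3·0 + 1·4·8 + 7·9·11 + 11·2·9 + 4·8·7 = 1147 ≡ 3.
  α_i^2 mod 13 = [9, 3, 3, 4, 12].
  S_2 = Σ v_i α_i^2 r_i = 3·9·0 + 1·3·8 + 7·3·11 + 11·4·9 + 4·12·7 = 987 ≡ 12.
  S = (4, 3, 12) ≠ 0, so r is not a codeword (an error is present).
Step 3: locate the error. For a single error e at position i, S_ℓ = v_i·e·α_i^ℓ, so α_err = S_1/S_0.
  S_0^{−1} = 4^{−1} = 10 (mod 13), so α_err = 3·10 = 30 ≡ 4 = α_2. Error position i = 2.
  Consistency check: S_2/S_1 = 12·9 = 108 ≡ 4 = α_err ✓ (single-error assumption holds).
Step 4: error magnitude e = S_0/v_2 = S_0·∏_{j≠2}(α_2 − α_j) = 4·1 = 4 ≡ 4 (mod 13).
Step 5: correct position 2: c_2 = r_2 − e = 8 − 4 ≡ 4 (mod 13). Hence c = [0, 4, 11, 9, 7].
  Check: interpolating c through the α_i gives m(x) = 1 + 4·x (degree < 2) with m(α_i) = c_i for every i, so c is indeed a codeword.


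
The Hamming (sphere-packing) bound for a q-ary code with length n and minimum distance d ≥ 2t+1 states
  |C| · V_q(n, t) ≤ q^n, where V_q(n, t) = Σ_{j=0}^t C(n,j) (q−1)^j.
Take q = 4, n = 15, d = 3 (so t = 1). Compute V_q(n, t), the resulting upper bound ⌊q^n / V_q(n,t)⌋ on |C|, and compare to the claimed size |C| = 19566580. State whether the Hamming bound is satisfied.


V_q(n, t) = 46, q^n = 1073741824, Hamming bound = 23342213, |C| = 19566580 ≤ bound (satisfied).

Step 1: Compute V_q(n, t) = Σ_{j=0}^1 C(n, j) (q−1)^j.
  j = 0: C(15,0)·(3)^0 = 1·1 = 1.
  j = 1: C(15,1)·(3)^1 = 15·3 = 45.
  V_q(n, t) = 1 + 45 = 46.
Step 2: q^n = 4^15 = 1073741824.
Step 3: Hamming bound ⌊q^n / V_q(n,t)⌋ = ⌊1073741824/46⌋ = 23342213.
Step 4: Compare |C| = 19566580 to 23342213: satisfied.
The claimed |C| lies below the Hamming bound.


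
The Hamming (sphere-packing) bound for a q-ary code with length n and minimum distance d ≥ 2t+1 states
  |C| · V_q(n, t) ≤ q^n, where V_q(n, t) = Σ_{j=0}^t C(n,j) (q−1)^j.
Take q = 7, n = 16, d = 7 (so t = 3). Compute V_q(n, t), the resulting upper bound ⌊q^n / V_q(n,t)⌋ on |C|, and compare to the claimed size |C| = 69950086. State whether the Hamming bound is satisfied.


V_q(n, t) = 125377, q^n = 33232930569601, Hamming bound = 265064011, |C| = 69950086 ≤ bound (satisfied).

Step 1: Compute V_q(n, t) = Σ_{j=0}^3 C(n, j) (q−1)^j.
  j = 0: C(16,0)·(6)^0 = 1·1 = 1.
  j = 1: C(16,1)·(6)^1 = 16·6 = 96.
  j = 2: C(16,2)·(6)^2 = 120·36 = 4320.
  j = 3: C(16,3)·(6)^3 = 560·216 = 120960.
  V_q(n, t) = 1 + 96 + 4320 + 120960 = 125377.
Step 2: q^n = 7^16 = 33232930569601.
Step 3: Hamming bound ⌊q^n / V_q(n,t)⌋ = ⌊33232930569601/125377⌋ = 265064011.
Step 4: Compare |C| = 69950086 to 265064011: satisfied.
The claimed |C| lies below the Hamming bound.


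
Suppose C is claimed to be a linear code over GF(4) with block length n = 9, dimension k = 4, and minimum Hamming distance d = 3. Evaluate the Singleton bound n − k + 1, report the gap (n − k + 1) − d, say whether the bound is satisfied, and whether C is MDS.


Singleton RHS = n − k + 1 = 6, slack = 3, bound satisfied, not MDS.

Singleton bound: d ≤ n − k + 1.
Here n = 9, k = 4, so n − k + 1 = 6.
Given d = 3, check d ≤ 6: YES.
Slack = (n − k + 1) − d = 3.
The code is NOT MDS (slack = 3 > 0).
Description: the claimed parameters are [9, 4, 3]_4; such a code would be non-MDS.


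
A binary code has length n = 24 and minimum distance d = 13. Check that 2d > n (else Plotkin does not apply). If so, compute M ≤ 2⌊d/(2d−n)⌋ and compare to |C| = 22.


Plotkin bound M ≤ 12; given |C| = 22 > bound (violated).

Check applicability: 2d = 26, n = 24.
2d − n = 2 > 0, so Plotkin applies.
Compute d/(2d−n) = 13/2 ≈ 6.5000.
⌊d/(2d−n)⌋ = 6.
Plotkin bound: M ≤ 2·6 = 12.
Given |C| = 22, check: VIOLATED.
This |C| is above the Plotkin bound, so no binary code with n = 24, d = 13 and 22 codewords exists.


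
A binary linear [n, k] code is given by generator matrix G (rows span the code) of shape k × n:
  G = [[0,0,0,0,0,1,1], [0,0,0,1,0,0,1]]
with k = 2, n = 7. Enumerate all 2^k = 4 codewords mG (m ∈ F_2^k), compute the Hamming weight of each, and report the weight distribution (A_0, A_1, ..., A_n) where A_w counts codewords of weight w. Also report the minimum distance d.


Weight distribution: A_0 = 1, A_2 = 3. Minimum distance d = 2.

Enumerate all 2^2 = 4 messages m ∈ F_2^2.
For each, compute codeword c = mG in F_2^7, then tally its weight.
  m = 00 → c = 0000000, weight = 0.
  m = 10 → c = 0000011, weight = 2.
  m = 01 → c = 0001001, weight = 2.
  m = 11 → c = 0001010, weight = 2.
Tally weights:
  weight 0: 1 codewords.
  weight 2: 3 codewords.
Minimum distance d = smallest w > 0 with A_w > 0 = 2.
Sanity: Σ A_w = 4 = 2^2 = 4 ✓.


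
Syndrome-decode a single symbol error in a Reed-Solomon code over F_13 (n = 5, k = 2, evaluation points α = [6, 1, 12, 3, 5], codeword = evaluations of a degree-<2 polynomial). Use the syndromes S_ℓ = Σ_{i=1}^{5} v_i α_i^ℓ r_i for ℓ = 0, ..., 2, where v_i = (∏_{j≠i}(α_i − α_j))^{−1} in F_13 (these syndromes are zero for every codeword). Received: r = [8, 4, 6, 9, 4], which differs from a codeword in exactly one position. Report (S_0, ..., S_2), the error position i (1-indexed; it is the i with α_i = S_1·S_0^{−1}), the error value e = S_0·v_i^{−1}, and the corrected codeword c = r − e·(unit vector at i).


S = (5, 5, 5), error at position 2, error magnitude e = 3, c = [8, 1, 6, 9, 4].

Step 1: column multipliers v_i = (∏_{j≠i}(α_i − α_j))^{−1} mod 13.
  i = 1 (α = 6): (6−1)(6−12)(6−3)(6−5) = 5·(−6)·3·1 = −90 ≡ 1, so v_1 = 1^{−1} = 1 (mod 13).
  i = 2 (α = 1): (1−6)(1−12)(1−3)(1−5) = (−5)·(−11)·(−2)·(−4) = 440 ≡ 11, so v_2 = 11^{−1} = 6 (mod 13).
  i = 3 (α = 12): (12−6)(12−1)(12−3)(12−5) = 6·11·9·7 = 4158 ≡ 11, so v_3 = 11^{−1} = 6 (mod 13).
  i = 4 (α = 3): (3−6)(3−1)(3−12)(3−5) = (−3)·2·(−9)·(−2) = −108 ≡ 9, so v_4 = 9^{−1} = 3 (mod 13).
  i = 5 (α = 5): (5−6)(5−1)(5−12)(5−3) = (−1)·4·(−7)·2 = 56 ≡ 4, so v_5 = 4^{−1} = 10 (mod 13).
  v = [1, 6, 6, 3, 10].
Step 2: syndromes of r = [8, 4, 6, 9, 4] (all sums mod 13).
  S_0 = Σ v_i r_i = 1·8 + 6·4 + 6·6 + 3·9 + 10·4 = 135 ≡ 5.
  S_1 = Σ v_i α_i r_i = 1·6·8 + 6·1·4 + 6·12·6 + 3·3·9 + 10·5·4 = 785 ≡ 5.
  α_i^2 mod 13 = [10, 1, 1, 9, 12].
  S_2 = Σ v_i α_i^2 r_i = 1·10·8 + 6·1·4 + 6·1·6 + 3·9·9 + 10·12·4 = 863 ≡ 5.
  S = (5, 5, 5) ≠ 0, so r is not a codeword (an error is present).
Step 3: locate the error. For a single error e at position i, S_ℓ = v_i·e·α_i^ℓ, so α_err = S_1/S_0.
  S_0^{−1} = 5^{−1} = 8 (mod 13), so α_err = 5·8 = 40 ≡ 1 = α_2. Error position i = 2.
  Consistency check: S_2/S_1 = 5·8 = 40 ≡ 1 = α_err ✓ (single-error assumption holds).
Step 4: error magnitude e = S_0/v_2 = S_0·∏_{j≠2}(α_2 − α_j) = 5·11 = 55 ≡ 3 (mod 13).
Step 5: correct position 2: c_2 = r_2 − e = 4 − 3 ≡ 1 (mod 13). Hence c = [8, 1, 6, 9, 4].
  Check: interpolating c through the α_i gives m(x) = 10 + 4·x (degree < 2) with m(α_i) = c_i for every i, so c is indeed a codeword.


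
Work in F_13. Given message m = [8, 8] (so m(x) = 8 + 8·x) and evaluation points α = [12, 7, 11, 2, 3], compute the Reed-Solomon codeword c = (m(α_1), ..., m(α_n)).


c = [0, 12, 5, 11, 6]

Message polynomial: m(x) = 8 + 8·x (mod 13).
For each evaluation point α_i, compute m(α_i) mod 13:
  α_1 = 12: Horner steps 8 → 0, so m(12) = 0.
  α_2 = 7: Horner steps 8 → 12, so m(7) = 12.
  α_3 = 11: Horner steps 8 → 5, so m(11) = 5.
  α_4 = 2: Horner steps 8 → 11, so m(2) = 11.
  α_5 = 3: Horner steps 8 → 6, so m(3) = 6.
Codeword c = [0, 12, 5, 11, 6] ∈ F_13^5.


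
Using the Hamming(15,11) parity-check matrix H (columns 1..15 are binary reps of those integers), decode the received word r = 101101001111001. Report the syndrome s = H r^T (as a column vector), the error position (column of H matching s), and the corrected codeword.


s = (1, 0, 1, 1)^T, error position = 11, corrected codeword c = 101101001101001

Compute s = H r^T mod 2 one row at a time:
  s_1 = 0 + 1 + 1 + 1 + 1 + 0 + 0 + 1 = 5 ≡ 1 (mod 2).
  s_2 = 1 + 0 + 1 + 0 + 1 + 0 + 0 + 1 = 4 ≡ 0 (mod 2).
  s_3 = 0 + 1 + 1 + 0 + 1 + 1 + 0 + 1 = 5 ≡ 1 (mod 2).
  s_4 = 1 + 1 + 0 + 0 + 1 + 1 + 0 + 1 = 5 ≡ 1 (mod 2).
s = (1, 0, 1, 1)^T — this equals column 11 of H (binary 1011), so error is at position 11.
Correct: flip bit 11 of r = 101101001111001 to get c = 101101001101001.


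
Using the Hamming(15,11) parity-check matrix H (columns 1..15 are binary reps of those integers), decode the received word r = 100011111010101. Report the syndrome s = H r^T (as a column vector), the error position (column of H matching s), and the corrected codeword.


s = (1, 1, 0, 1)^T, error position = 13, corrected codeword c = 100011111010001

Compute s = H r^T mod 2 one row at a time:
  s_1 = 1 + 1 + 0 + 1 + 0 + 1 + 0 + 1 = 5 ≡ 1 (mod 2).
  s_2 = 0 + 1 + 1 + 1 + 0 + 1 + 0 + 1 = 5 ≡ 1 (mod 2).
  s_3 = 0 + 0 + 1 + 1 + 0 + 1 + 0 + 1 = 4 ≡ 0 (mod 2).
  s_4 = 1 + 0 + 1 + 1 + 1 + 1 + 1 + 1 = 7 ≡ 1 (mod 2).
s = (1, 1, 0, 1)^T — this equals column 13 of H (binary 1101), so error is at position 13.
Correct: flip bit 13 of r = 100011111010101 to get c = 100011111010001.


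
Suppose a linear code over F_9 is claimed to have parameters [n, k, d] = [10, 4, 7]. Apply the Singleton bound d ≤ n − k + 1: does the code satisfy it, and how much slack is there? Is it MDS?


Singleton RHS = n − k + 1 = 7, slack = 0, bound satisfied, MDS.

Singleton bound: d ≤ n − k + 1.
Here n = 10, k = 4, so n − k + 1 = 7.
Given d = 7, check d ≤ 7: YES.
Slack = (n − k + 1) − d = 0.
The code is MDS (slack = 0).
Description: the claimed parameters are [10, 4, 7]_9; such a code would be MDS (meets Singleton bound).


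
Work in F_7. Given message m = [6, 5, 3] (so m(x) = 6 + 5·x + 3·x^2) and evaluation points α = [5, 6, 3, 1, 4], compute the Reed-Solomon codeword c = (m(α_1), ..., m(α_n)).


c = [1, 4, 6, 0, 4]

Message polynomial: m(x) = 6 + 5·x + 3·x^2 (mod 7).
For each evaluation point α_i, compute m(α_i) mod 7:
  α_1 = 5: Horner steps 3 → 6 → 1, so m(5) = 1.
  α_2 = 6: Horner steps 3 → 2 → 4, so m(6) = 4.
  α_3 = 3: Horner steps 3 → 0 → 6, so m(3) = 6.
  α_4 = 1: Horner steps 3 → 1 → 0, so m(1) = 0.
  α_5 = 4: Horner steps 3 → 3 → 4, so m(4) = 4.
Codeword c = [1, 4, 6, 0, 4] ∈ F_7^5.


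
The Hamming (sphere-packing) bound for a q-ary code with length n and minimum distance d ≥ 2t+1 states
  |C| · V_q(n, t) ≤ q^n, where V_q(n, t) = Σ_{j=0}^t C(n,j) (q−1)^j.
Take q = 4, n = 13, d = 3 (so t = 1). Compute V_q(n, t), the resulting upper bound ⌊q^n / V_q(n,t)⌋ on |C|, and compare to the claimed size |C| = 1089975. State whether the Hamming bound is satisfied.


V_q(n, t) = 40, q^n = 67108864, Hamming bound = 1677721, |C| = 1089975 ≤ bound (satisfied).

Step 1: Compute V_q(n, t) = Σ_{j=0}^1 C(n, j) (q−1)^j.
  j = 0: C(13,0)·(3)^0 = 1·1 = 1.
  j = 1: C(13,1)·(3)^1 = 13·3 = 39.
  V_q(n, t) = 1 + 39 = 40.
Step 2: q^n = 4^13 = 67108864.
Step 3: Hamming bound ⌊q^n / V_q(n,t)⌋ = ⌊67108864/40⌋ = 1677721.
Step 4: Compare |C| = 1089975 to 1677721: satisfied.
The claimed |C| lies below the Hamming bound.
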